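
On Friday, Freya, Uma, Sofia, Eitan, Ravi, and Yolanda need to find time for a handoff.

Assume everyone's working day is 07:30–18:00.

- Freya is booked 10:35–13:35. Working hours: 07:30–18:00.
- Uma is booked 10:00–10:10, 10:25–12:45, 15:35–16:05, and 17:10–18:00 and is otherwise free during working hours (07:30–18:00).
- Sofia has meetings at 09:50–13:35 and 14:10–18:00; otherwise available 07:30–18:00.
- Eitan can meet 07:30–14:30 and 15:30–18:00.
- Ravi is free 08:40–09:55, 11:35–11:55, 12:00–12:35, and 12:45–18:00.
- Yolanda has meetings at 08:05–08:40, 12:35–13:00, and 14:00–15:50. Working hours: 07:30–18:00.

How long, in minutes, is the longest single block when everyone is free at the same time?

Freya free within 07:30–18:00: 07:30–10:35, 13:35–18:00.
Uma free within 07:30–18:00: 07:30–10:00, 10:10–10:25, 12:45–15:35, 16:05–17:10.
Sofia free within 07:30–18:00: 07:30–09:50, 13:35–14:10.
Yolanda free within 07:30–18:00: 07:30–08:05, 08:40–12:35, 13:00–14:00, 15:50–18:00.
Freya ∩ Uma: 07:30–10:00, 10:10–10:25, 13:35–15:35, 16:05–17:10.
Freya ∩ Uma ∩ Sofia: 07:30–09:50, 13:35–14:10.
Freya ∩ Uma ∩ Sofia ∩ Eitan: 07:30–09:50, 13:35–14:10.
Freya ∩ Uma ∩ Sofia ∩ Eitan ∩ Ravi: 08:40–09:50, 13:35–14:10.
Freya ∩ Uma ∩ Sofia ∩ Eitan ∩ Ravi ∩ Yolanda: 08:40–09:50, 13:35–14:00.
Common window lengths: 70, 25 min; longest is 70.

70 minutes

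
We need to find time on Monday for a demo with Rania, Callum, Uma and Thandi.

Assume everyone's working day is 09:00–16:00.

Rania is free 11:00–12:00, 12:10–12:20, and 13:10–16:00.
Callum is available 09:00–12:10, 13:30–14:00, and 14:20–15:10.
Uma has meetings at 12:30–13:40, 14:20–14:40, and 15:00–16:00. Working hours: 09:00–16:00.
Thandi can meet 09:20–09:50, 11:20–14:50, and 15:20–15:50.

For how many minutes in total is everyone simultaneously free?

70 minutes

Uma free within 09:00–16:00: 09:00–12:30, 13:40–14:20, 14:40–15:00.
Rania ∩ Callum: 11:00–12:00, 13:30–14:00, 14:20–15:10.
Rania ∩ Callum ∩ Uma: 11:00–12:00, 13:40–14:00, 14:40–15:00.
Rania ∩ Callum ∩ Uma ∩ Thandi: 11:20–12:00, 13:40–14:00, 14:40–14:50.
Total common minutes: 40 + 20 + 10 = 70.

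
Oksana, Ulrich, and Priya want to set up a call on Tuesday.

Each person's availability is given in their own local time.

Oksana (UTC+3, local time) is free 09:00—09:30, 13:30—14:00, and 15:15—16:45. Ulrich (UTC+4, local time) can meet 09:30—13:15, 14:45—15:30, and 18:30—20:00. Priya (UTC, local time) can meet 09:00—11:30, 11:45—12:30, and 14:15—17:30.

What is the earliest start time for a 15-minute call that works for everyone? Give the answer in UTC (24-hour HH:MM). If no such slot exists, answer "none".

10:45

Oksana → UTC: 06:00–06:30, 10:30–11:00, 12:15–13:45.
Ulrich → UTC: 05:30–09:15, 10:45–11:30, 14:30–16:00.
Priya → UTC: 09:00–11:30, 11:45–12:30, 14:15–17:30.
Oksana ∩ Ulrich: 06:00–06:30, 10:45–11:00.
Oksana ∩ Ulrich ∩ Priya: 10:45–11:00.
Windows ≥ 15 min: 10:45–11:00.
Earliest such window starts at 10:45.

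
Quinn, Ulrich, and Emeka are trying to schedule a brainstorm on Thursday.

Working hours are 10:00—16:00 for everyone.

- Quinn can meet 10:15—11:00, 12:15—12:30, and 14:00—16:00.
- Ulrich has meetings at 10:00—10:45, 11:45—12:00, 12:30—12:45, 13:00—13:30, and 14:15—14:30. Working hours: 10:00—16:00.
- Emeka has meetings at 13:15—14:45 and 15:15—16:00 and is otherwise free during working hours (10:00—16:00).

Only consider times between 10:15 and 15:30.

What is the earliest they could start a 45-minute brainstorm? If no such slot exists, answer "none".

none

Ulrich free within 10:00–16:00: 10:45–11:45, 12:00–12:30, 12:45–13:00, 13:30–14:15, 14:30–16:00.
Emeka free within 10:00–16:00: 10:00–13:15, 14:45–15:15.
Quinn ∩ Ulrich: 10:45–11:00, 12:15–12:30, 14:00–14:15, 14:30–16:00.
Quinn ∩ Ulrich ∩ Emeka: 10:45–11:00, 12:15–12:30, 14:45–15:15.
Restricted to 10:15–15:30: 10:45–11:00, 12:15–12:30, 14:45–15:15.
Windows ≥ 45 min: (none).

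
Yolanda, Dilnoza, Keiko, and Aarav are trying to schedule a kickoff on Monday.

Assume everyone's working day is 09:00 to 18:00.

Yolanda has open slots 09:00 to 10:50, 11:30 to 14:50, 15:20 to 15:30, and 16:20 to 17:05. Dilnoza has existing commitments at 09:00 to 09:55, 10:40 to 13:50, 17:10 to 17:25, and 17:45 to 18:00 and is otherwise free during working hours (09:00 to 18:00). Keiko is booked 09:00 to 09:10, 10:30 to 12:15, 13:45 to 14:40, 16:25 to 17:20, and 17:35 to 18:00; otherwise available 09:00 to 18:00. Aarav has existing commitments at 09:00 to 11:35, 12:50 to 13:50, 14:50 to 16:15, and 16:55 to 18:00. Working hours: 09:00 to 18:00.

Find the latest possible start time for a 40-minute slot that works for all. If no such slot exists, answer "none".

none

Dilnoza free within 09:00–18:00: 09:55–10:40, 13:50–17:10, 17:25–17:45.
Keiko free within 09:00–18:00: 09:10–10:30, 12:15–13:45, 14:40–16:25, 17:20–17:35.
Aarav free within 09:00–18:00: 11:35–12:50, 13:50–14:50, 16:15–16:55.
Yolanda ∩ Dilnoza: 09:55–10:40, 13:50–14:50, 15:20–15:30, 16:20–17:05.
Yolanda ∩ Dilnoza ∩ Keiko: 09:55–10:30, 14:40–14:50, 15:20–15:30, 16:20–16:25.
Yolanda ∩ Dilnoza ∩ Keiko ∩ Aarav: 14:40–14:50, 16:20–16:25.
Windows ≥ 40 min: (none).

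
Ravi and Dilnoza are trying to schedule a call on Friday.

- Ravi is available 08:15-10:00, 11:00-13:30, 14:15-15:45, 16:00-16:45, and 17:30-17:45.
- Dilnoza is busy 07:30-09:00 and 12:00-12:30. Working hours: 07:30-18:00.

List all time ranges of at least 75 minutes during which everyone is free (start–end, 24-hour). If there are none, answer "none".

Dilnoza free within 07:30–18:00: 09:00–12:00, 12:30–18:00.
Ravi ∩ Dilnoza: 09:00–10:00, 11:00–12:00, 12:30–13:30, 14:15–15:45, 16:00–16:45, 17:30–17:45.
Windows ≥ 75 min: 14:15–15:45.

14:15–15:45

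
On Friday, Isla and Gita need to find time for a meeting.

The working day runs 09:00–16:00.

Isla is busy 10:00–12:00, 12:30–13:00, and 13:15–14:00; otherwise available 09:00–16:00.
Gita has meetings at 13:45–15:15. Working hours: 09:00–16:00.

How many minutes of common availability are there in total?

150 minutes

Isla free within 09:00–16:00: 09:00–10:00, 12:00–12:30, 13:00–13:15, 14:00–16:00.
Gita free within 09:00–16:00: 09:00–13:45, 15:15–16:00.
Isla ∩ Gita: 09:00–10:00, 12:00–12:30, 13:00–13:15, 15:15–16:00.
Total common minutes: 60 + 30 + 15 + 45 = 150.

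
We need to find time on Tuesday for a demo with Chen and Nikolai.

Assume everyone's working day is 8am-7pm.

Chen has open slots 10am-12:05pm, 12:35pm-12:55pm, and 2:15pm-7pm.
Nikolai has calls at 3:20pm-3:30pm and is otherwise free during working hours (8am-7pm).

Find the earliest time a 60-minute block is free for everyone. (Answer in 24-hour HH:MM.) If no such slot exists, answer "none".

Nikolai free within 08:00–19:00: 08:00–15:20, 15:30–19:00.
Chen ∩ Nikolai: 10:00–12:05, 12:35–12:55, 14:15–15:20, 15:30–19:00.
Windows ≥ 60 min: 10:00–12:05, 14:15–15:20, 15:30–19:00.
Earliest such window starts at 10:00.

10:00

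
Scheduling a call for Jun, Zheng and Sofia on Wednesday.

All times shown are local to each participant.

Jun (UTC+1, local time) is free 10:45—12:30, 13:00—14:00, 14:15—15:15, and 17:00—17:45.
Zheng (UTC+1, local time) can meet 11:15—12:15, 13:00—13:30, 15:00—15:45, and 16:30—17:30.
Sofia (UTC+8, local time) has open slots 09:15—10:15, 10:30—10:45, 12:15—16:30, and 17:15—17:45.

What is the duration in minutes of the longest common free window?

0 minutes

Jun → UTC: 09:45–11:30, 12:00–13:00, 13:15–14:15, 16:00–16:45.
Zheng → UTC: 10:15–11:15, 12:00–12:30, 14:00–14:45, 15:30–16:30.
Sofia → UTC: 01:15–02:15, 02:30–02:45, 04:15–08:30, 09:15–09:45.
Jun ∩ Zheng: 10:15–11:15, 12:00–12:30, 14:00–14:15, 16:00–16:30.
Jun ∩ Zheng ∩ Sofia: (none).
No common window.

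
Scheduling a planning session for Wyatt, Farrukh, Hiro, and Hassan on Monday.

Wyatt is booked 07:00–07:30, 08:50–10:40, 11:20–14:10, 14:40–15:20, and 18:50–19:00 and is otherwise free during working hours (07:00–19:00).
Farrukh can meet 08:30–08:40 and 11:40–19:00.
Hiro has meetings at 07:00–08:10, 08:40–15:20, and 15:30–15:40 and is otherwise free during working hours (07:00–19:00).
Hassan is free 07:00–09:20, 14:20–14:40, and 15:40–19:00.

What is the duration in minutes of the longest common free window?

Wyatt free within 07:00–19:00: 07:30–08:50, 10:40–11:20, 14:10–14:40, 15:20–18:50.
Hiro free within 07:00–19:00: 08:10–08:40, 15:20–15:30, 15:40–19:00.
Wyatt ∩ Farrukh: 08:30–08:40, 14:10–14:40, 15:20–18:50.
Wyatt ∩ Farrukh ∩ Hiro: 08:30–08:40, 15:20–15:30, 15:40–18:50.
Wyatt ∩ Farrukh ∩ Hiro ∩ Hassan: 08:30–08:40, 15:40–18:50.
Common window lengths: 10, 190 min; longest is 190.

190 minutes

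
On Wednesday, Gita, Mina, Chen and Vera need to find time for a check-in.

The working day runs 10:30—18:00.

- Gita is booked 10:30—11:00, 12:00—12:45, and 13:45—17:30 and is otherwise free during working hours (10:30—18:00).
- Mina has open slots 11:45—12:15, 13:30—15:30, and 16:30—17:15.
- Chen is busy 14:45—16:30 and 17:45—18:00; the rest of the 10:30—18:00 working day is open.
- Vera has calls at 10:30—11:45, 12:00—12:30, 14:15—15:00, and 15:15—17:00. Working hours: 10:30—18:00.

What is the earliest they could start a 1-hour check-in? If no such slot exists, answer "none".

Gita free within 10:30–18:00: 11:00–12:00, 12:45–13:45, 17:30–18:00.
Chen free within 10:30–18:00: 10:30–14:45, 16:30–17:45.
Vera free within 10:30–18:00: 11:45–12:00, 12:30–14:15, 15:00–15:15, 17:00–18:00.
Gita ∩ Mina: 11:45–12:00, 13:30–13:45.
Gita ∩ Mina ∩ Chen: 11:45–12:00, 13:30–13:45.
Gita ∩ Mina ∩ Chen ∩ Vera: 11:45–12:00, 13:30–13:45.
Windows ≥ 60 min: (none).

none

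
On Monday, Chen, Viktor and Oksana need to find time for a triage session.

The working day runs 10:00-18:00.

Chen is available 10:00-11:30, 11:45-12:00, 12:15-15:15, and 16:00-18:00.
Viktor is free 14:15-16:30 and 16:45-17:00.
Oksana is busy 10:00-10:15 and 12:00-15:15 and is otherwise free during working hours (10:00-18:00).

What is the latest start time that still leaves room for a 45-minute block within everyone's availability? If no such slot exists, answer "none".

none

Oksana free within 10:00–18:00: 10:15–12:00, 15:15–18:00.
Chen ∩ Viktor: 14:15–15:15, 16:00–16:30, 16:45–17:00.
Chen ∩ Viktor ∩ Oksana: 16:00–16:30, 16:45–17:00.
Windows ≥ 45 min: (none).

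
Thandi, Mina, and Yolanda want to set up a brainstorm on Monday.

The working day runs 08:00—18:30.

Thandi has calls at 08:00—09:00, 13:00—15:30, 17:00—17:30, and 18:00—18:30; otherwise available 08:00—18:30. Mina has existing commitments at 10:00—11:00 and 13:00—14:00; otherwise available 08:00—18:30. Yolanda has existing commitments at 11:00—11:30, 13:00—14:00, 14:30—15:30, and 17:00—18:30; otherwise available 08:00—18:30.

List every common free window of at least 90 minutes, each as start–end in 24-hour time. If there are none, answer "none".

11:30–13:00, 15:30–17:00

Thandi free within 08:00–18:30: 09:00–13:00, 15:30–17:00, 17:30–18:00.
Mina free within 08:00–18:30: 08:00–10:00, 11:00–13:00, 14:00–18:30.
Yolanda free within 08:00–18:30: 08:00–11:00, 11:30–13:00, 14:00–14:30, 15:30–17:00.
Thandi ∩ Mina: 09:00–10:00, 11:00–13:00, 15:30–17:00, 17:30–18:00.
Thandi ∩ Mina ∩ Yolanda: 09:00–10:00, 11:30–13:00, 15:30–17:00.
Windows ≥ 90 min: 11:30–13:00, 15:30–17:00.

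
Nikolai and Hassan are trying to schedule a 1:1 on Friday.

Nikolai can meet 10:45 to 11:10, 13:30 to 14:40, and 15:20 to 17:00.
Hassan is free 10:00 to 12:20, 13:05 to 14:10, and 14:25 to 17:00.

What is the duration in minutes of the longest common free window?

Nikolai ∩ Hassan: 10:45–11:10, 13:30–14:10, 14:25–14:40, 15:20–17:00.
Common window lengths: 25, 40, 15, 100 min; longest is 100.

100 minutes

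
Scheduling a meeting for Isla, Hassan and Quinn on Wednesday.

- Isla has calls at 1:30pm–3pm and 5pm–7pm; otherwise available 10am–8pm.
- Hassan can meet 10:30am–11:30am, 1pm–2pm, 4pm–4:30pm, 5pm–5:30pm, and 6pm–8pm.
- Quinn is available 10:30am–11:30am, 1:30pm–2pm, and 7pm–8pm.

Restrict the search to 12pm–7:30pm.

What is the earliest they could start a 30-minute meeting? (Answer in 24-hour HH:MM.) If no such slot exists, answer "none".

19:00

Isla free within 10:00–20:00: 10:00–13:30, 15:00–17:00, 19:00–20:00.
Isla ∩ Hassan: 10:30–11:30, 13:00–13:30, 16:00–16:30, 19:00–20:00.
Isla ∩ Hassan ∩ Quinn: 10:30–11:30, 19:00–20:00.
Restricted to 12:00–19:30: 19:00–19:30.
Windows ≥ 30 min: 19:00–19:30.
Earliest such window starts at 19:00.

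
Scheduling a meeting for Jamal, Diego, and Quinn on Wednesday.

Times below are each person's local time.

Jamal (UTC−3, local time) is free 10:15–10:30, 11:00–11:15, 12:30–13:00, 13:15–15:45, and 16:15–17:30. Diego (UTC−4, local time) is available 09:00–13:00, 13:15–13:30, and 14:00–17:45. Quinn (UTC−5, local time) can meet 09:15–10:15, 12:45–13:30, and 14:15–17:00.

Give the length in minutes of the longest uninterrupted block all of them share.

75 minutes

Jamal → UTC: 13:15–13:30, 14:00–14:15, 15:30–16:00, 16:15–18:45, 19:15–20:30.
Diego → UTC: 13:00–17:00, 17:15–17:30, 18:00–21:45.
Quinn → UTC: 14:15–15:15, 17:45–18:30, 19:15–22:00.
Jamal ∩ Diego: 13:15–13:30, 14:00–14:15, 15:30–16:00, 16:15–17:00, 17:15–17:30, 18:00–18:45, 19:15–20:30.
Jamal ∩ Diego ∩ Quinn: 18:00–18:30, 19:15–20:30.
Common window lengths: 30, 75 min; longest is 75.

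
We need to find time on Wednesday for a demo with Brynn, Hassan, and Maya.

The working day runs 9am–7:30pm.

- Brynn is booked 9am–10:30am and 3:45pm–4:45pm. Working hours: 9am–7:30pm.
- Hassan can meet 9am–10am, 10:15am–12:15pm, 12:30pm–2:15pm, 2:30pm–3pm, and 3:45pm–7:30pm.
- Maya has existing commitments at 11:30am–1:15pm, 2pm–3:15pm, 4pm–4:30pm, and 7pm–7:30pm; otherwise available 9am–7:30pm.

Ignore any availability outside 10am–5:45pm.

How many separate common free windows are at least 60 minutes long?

2

Brynn free within 09:00–19:30: 10:30–15:45, 16:45–19:30.
Maya free within 09:00–19:30: 09:00–11:30, 13:15–14:00, 15:15–16:00, 16:30–19:00.
Brynn ∩ Hassan: 10:30–12:15, 12:30–14:15, 14:30–15:00, 16:45–19:30.
Brynn ∩ Hassan ∩ Maya: 10:30–11:30, 13:15–14:00, 16:45–19:00.
Restricted to 10:00–17:45: 10:30–11:30, 13:15–14:00, 16:45–17:45.
Windows ≥ 60 min: 10:30–11:30, 16:45–17:45.
That's 2 windows.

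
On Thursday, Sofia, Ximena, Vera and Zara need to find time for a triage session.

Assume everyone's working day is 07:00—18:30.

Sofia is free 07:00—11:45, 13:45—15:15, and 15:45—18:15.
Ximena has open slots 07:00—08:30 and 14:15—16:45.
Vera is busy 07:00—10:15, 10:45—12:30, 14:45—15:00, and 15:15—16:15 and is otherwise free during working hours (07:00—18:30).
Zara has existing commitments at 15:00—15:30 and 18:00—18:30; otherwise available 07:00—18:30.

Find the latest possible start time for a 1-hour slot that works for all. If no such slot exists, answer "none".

Vera free within 07:00–18:30: 10:15–10:45, 12:30–14:45, 15:00–15:15, 16:15–18:30.
Zara free within 07:00–18:30: 07:00–15:00, 15:30–18:00.
Sofia ∩ Ximena: 07:00–08:30, 14:15–15:15, 15:45–16:45.
Sofia ∩ Ximena ∩ Vera: 14:15–14:45, 15:00–15:15, 16:15–16:45.
Sofia ∩ Ximena ∩ Vera ∩ Zara: 14:15–14:45, 16:15–16:45.
Windows ≥ 60 min: (none).

none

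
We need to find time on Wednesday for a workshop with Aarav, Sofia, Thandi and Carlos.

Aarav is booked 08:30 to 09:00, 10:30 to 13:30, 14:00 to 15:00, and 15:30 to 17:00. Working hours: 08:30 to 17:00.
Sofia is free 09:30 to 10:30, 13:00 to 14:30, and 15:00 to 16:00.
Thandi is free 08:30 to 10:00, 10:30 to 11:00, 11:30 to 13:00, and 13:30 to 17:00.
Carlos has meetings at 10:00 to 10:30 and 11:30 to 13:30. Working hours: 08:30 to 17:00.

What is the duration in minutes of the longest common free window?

Aarav free within 08:30–17:00: 09:00–10:30, 13:30–14:00, 15:00–15:30.
Carlos free within 08:30–17:00: 08:30–10:00, 10:30–11:30, 13:30–17:00.
Aarav ∩ Sofia: 09:30–10:30, 13:30–14:00, 15:00–15:30.
Aarav ∩ Sofia ∩ Thandi: 09:30–10:00, 13:30–14:00, 15:00–15:30.
Aarav ∩ Sofia ∩ Thandi ∩ Carlos: 09:30–10:00, 13:30–14:00, 15:00–15:30.
Common window lengths: 30, 30, 30 min; longest is 30.

30 minutes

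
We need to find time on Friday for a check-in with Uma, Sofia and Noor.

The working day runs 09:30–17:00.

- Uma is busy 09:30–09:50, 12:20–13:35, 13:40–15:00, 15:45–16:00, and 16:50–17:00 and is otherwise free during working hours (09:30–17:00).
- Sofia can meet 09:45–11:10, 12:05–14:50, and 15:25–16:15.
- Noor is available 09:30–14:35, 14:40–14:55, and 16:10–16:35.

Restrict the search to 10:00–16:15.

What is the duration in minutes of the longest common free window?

70 minutes

Uma free within 09:30–17:00: 09:50–12:20, 13:35–13:40, 15:00–15:45, 16:00–16:50.
Uma ∩ Sofia: 09:50–11:10, 12:05–12:20, 13:35–13:40, 15:25–15:45, 16:00–16:15.
Uma ∩ Sofia ∩ Noor: 09:50–11:10, 12:05–12:20, 13:35–13:40, 16:10–16:15.
Restricted to 10:00–16:15: 10:00–11:10, 12:05–12:20, 13:35–13:40, 16:10–16:15.
Common window lengths: 70, 15, 5, 5 min; longest is 70.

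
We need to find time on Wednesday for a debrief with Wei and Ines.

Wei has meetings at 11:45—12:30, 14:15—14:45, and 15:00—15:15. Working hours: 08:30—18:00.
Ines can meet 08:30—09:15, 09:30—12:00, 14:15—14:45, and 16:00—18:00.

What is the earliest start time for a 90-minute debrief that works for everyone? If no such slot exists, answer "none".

Wei free within 08:30–18:00: 08:30–11:45, 12:30–14:15, 14:45–15:00, 15:15–18:00.
Wei ∩ Ines: 08:30–09:15, 09:30–11:45, 16:00–18:00.
Windows ≥ 90 min: 09:30–11:45, 16:00–18:00.
Earliest such window starts at 09:30.

09:30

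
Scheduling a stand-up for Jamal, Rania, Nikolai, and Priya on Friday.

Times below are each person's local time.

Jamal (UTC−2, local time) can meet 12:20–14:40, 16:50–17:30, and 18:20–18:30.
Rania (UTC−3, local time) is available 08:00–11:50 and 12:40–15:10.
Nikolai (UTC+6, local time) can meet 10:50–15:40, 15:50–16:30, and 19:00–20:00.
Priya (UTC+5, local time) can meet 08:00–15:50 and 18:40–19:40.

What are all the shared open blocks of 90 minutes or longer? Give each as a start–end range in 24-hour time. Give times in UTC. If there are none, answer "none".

none

Jamal → UTC: 14:20–16:40, 18:50–19:30, 20:20–20:30.
Rania → UTC: 11:00–14:50, 15:40–18:10.
Nikolai → UTC: 04:50–09:40, 09:50–10:30, 13:00–14:00.
Priya → UTC: 03:00–10:50, 13:40–14:40.
Jamal ∩ Rania: 14:20–14:50, 15:40–16:40.
Jamal ∩ Rania ∩ Nikolai: (none).
Jamal ∩ Rania ∩ Nikolai ∩ Priya: (none).
Windows ≥ 90 min: (none).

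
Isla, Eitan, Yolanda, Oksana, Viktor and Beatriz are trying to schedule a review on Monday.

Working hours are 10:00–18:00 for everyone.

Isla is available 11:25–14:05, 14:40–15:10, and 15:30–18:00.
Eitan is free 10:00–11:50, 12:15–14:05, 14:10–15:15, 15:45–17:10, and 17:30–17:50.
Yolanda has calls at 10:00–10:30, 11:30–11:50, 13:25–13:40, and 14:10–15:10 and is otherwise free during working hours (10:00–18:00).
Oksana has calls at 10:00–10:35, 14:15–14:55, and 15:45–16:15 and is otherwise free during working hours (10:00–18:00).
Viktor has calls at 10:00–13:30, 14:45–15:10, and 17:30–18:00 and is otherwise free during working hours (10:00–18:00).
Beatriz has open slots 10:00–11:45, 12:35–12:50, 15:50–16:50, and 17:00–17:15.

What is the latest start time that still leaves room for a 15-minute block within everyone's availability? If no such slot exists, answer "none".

16:35

Yolanda free within 10:00–18:00: 10:30–11:30, 11:50–13:25, 13:40–14:10, 15:10–18:00.
Oksana free within 10:00–18:00: 10:35–14:15, 14:55–15:45, 16:15–18:00.
Viktor free within 10:00–18:00: 13:30–14:45, 15:10–17:30.
Isla ∩ Eitan: 11:25–11:50, 12:15–14:05, 14:40–15:10, 15:45–17:10, 17:30–17:50.
Isla ∩ Eitan ∩ Yolanda: 11:25–11:30, 12:15–13:25, 13:40–14:05, 15:45–17:10, 17:30–17:50.
Isla ∩ Eitan ∩ Yolanda ∩ Oksana: 11:25–11:30, 12:15–13:25, 13:40–14:05, 16:15–17:10, 17:30–17:50.
Isla ∩ Eitan ∩ Yolanda ∩ Oksana ∩ Viktor: 13:40–14:05, 16:15–17:10.
Isla ∩ Eitan ∩ Yolanda ∩ Oksana ∩ Viktor ∩ Beatriz: 16:15–16:50, 17:00–17:10.
Windows ≥ 15 min: 16:15–16:50.
Latest start in the last window 16:15–16:50 is 16:50 − 15 min = 16:35.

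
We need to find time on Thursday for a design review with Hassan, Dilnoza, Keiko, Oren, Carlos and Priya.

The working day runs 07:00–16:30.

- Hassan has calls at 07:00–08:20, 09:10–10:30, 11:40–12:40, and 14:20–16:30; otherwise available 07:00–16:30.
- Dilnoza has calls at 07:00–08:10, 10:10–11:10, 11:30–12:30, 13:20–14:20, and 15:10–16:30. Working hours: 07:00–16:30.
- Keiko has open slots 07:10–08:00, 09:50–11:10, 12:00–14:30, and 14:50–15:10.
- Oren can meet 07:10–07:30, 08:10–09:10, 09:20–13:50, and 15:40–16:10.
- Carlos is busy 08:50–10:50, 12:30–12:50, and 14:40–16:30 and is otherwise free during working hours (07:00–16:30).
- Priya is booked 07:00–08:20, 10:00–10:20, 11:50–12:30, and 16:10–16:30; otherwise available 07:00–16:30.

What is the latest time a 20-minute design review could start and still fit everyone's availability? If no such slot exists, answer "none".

13:00

Hassan free within 07:00–16:30: 08:20–09:10, 10:30–11:40, 12:40–14:20.
Dilnoza free within 07:00–16:30: 08:10–10:10, 11:10–11:30, 12:30–13:20, 14:20–15:10.
Carlos free within 07:00–16:30: 07:00–08:50, 10:50–12:30, 12:50–14:40.
Priya free within 07:00–16:30: 08:20–10:00, 10:20–11:50, 12:30–16:10.
Hassan ∩ Dilnoza: 08:20–09:10, 11:10–11:30, 12:40–13:20.
Hassan ∩ Dilnoza ∩ Keiko: 12:40–13:20.
Hassan ∩ Dilnoza ∩ Keiko ∩ Oren: 12:40–13:20.
Hassan ∩ Dilnoza ∩ Keiko ∩ Oren ∩ Carlos: 12:50–13:20.
Hassan ∩ Dilnoza ∩ Keiko ∩ Oren ∩ Carlos ∩ Priya: 12:50–13:20.
Windows ≥ 20 min: 12:50–13:20.
Latest start in the last window 12:50–13:20 is 13:20 − 20 min = 13:00.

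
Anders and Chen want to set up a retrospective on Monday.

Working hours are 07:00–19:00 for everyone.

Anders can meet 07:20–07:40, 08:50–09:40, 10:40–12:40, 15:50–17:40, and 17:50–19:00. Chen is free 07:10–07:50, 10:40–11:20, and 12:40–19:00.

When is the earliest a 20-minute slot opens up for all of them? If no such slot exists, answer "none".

07:20

Anders ∩ Chen: 07:20–07:40, 10:40–11:20, 15:50–17:40, 17:50–19:00.
Windows ≥ 20 min: 07:20–07:40, 10:40–11:20, 15:50–17:40, 17:50–19:00.
Earliest such window starts at 07:20.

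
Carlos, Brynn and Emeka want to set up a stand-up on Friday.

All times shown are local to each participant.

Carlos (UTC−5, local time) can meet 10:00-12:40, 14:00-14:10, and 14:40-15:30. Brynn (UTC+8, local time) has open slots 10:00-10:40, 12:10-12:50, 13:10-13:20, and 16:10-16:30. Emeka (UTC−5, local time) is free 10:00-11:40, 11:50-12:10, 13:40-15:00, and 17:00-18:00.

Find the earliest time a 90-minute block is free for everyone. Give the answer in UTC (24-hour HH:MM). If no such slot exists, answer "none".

none

Carlos → UTC: 15:00–17:40, 19:00–19:10, 19:40–20:30.
Brynn → UTC: 02:00–02:40, 04:10–04:50, 05:10–05:20, 08:10–08:30.
Emeka → UTC: 15:00–16:40, 16:50–17:10, 18:40–20:00, 22:00–23:00.
Carlos ∩ Brynn: (none).
Carlos ∩ Brynn ∩ Emeka: (none).
Windows ≥ 90 min: (none).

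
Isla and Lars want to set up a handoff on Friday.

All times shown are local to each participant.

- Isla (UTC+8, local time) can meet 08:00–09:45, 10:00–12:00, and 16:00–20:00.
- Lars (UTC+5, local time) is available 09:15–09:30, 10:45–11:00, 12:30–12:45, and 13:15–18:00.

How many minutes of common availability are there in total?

Isla → UTC: 00:00–01:45, 02:00–04:00, 08:00–12:00.
Lars → UTC: 04:15–04:30, 05:45–06:00, 07:30–07:45, 08:15–13:00.
Isla ∩ Lars: 08:15–12:00.
Total common minutes: 225.

225 minutes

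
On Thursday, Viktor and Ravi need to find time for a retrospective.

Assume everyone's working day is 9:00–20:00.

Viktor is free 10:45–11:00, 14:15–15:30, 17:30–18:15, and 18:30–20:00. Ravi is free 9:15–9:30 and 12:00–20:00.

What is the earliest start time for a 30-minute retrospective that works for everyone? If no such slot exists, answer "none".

Viktor ∩ Ravi: 14:15–15:30, 17:30–18:15, 18:30–20:00.
Windows ≥ 30 min: 14:15–15:30, 17:30–18:15, 18:30–20:00.
Earliest such window starts at 14:15.

14:15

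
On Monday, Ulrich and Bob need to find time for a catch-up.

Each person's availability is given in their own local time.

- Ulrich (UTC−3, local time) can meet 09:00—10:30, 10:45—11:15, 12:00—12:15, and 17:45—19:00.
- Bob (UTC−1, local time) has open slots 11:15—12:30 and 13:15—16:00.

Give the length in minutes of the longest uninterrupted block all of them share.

75 minutes

Ulrich → UTC: 12:00–13:30, 13:45–14:15, 15:00–15:15, 20:45–22:00.
Bob → UTC: 12:15–13:30, 14:15–17:00.
Ulrich ∩ Bob: 12:15–13:30, 15:00–15:15.
Common window lengths: 75, 15 min; longest is 75.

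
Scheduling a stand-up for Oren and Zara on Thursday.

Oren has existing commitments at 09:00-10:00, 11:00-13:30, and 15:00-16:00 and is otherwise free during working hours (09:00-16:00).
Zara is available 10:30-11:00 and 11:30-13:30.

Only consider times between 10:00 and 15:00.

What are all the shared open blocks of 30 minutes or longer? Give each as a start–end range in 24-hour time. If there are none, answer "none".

10:30–11:00

Oren free within 09:00–16:00: 10:00–11:00, 13:30–15:00.
Oren ∩ Zara: 10:30–11:00.
Restricted to 10:00–15:00: 10:30–11:00.
Windows ≥ 30 min: 10:30–11:00.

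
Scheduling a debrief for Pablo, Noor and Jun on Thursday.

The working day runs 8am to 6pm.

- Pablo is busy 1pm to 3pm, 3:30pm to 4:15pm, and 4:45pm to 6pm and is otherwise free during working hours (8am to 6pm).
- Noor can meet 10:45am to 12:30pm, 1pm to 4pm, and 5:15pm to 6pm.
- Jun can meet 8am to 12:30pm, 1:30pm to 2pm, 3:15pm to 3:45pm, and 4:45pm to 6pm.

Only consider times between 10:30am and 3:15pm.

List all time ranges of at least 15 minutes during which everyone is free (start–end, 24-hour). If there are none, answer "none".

Pablo free within 08:00–18:00: 08:00–13:00, 15:00–15:30, 16:15–16:45.
Pablo ∩ Noor: 10:45–12:30, 15:00–15:30.
Pablo ∩ Noor ∩ Jun: 10:45–12:30, 15:15–15:30.
Restricted to 10:30–15:15: 10:45–12:30.
Windows ≥ 15 min: 10:45–12:30.

10:45–12:30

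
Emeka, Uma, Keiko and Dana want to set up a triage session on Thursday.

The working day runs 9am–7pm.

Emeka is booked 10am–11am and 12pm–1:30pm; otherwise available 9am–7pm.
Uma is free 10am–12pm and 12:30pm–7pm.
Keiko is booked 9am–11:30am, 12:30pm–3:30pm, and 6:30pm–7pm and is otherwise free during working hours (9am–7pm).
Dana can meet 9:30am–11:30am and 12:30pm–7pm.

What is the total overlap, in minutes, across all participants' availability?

Emeka free within 09:00–19:00: 09:00–10:00, 11:00–12:00, 13:30–19:00.
Keiko free within 09:00–19:00: 11:30–12:30, 15:30–18:30.
Emeka ∩ Uma: 11:00–12:00, 13:30–19:00.
Emeka ∩ Uma ∩ Keiko: 11:30–12:00, 15:30–18:30.
Emeka ∩ Uma ∩ Keiko ∩ Dana: 15:30–18:30.
Total common minutes: 180.

180 minutes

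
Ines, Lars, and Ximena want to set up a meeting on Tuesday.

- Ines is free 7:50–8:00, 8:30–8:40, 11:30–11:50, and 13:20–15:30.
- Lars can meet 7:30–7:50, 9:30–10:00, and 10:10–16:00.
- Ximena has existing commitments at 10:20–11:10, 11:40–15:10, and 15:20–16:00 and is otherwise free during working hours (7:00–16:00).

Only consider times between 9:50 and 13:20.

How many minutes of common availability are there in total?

10 minutes

Ximena free within 07:00–16:00: 07:00–10:20, 11:10–11:40, 15:10–15:20.
Ines ∩ Lars: 11:30–11:50, 13:20–15:30.
Ines ∩ Lars ∩ Ximena: 11:30–11:40, 15:10–15:20.
Restricted to 09:50–13:20: 11:30–11:40.
Total common minutes: 10.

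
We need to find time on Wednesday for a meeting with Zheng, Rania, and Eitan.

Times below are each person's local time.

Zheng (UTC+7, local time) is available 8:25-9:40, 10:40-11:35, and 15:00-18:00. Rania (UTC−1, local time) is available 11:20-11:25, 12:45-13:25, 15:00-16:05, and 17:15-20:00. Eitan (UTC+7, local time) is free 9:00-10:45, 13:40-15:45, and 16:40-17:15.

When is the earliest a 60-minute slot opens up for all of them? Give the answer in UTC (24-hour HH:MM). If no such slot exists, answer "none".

Zheng → UTC: 01:25–02:40, 03:40–04:35, 08:00–11:00.
Rania → UTC: 12:20–12:25, 13:45–14:25, 16:00–17:05, 18:15–21:00.
Eitan → UTC: 02:00–03:45, 06:40–08:45, 09:40–10:15.
Zheng ∩ Rania: (none).
Zheng ∩ Rania ∩ Eitan: (none).
Windows ≥ 60 min: (none).

none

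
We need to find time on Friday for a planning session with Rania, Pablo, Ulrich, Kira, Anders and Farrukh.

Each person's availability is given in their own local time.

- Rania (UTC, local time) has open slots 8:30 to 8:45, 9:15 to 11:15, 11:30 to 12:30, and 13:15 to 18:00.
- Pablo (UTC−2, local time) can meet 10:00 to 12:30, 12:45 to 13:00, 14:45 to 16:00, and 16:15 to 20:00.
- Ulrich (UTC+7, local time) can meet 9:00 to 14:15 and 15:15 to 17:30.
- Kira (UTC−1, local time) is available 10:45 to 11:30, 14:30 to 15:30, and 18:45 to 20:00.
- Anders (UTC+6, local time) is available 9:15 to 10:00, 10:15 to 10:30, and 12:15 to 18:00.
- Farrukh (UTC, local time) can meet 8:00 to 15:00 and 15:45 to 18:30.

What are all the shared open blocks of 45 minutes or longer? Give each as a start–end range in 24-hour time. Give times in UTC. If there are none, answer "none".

none

Rania → UTC: 08:30–08:45, 09:15–11:15, 11:30–12:30, 13:15–18:00.
Pablo → UTC: 12:00–14:30, 14:45–15:00, 16:45–18:00, 18:15–22:00.
Ulrich → UTC: 02:00–07:15, 08:15–10:30.
Kira → UTC: 11:45–12:30, 15:30–16:30, 19:45–21:00.
Anders → UTC: 03:15–04:00, 04:15–04:30, 06:15–12:00.
Farrukh → UTC: 08:00–15:00, 15:45–18:30.
Rania ∩ Pablo: 12:00–12:30, 13:15–14:30, 14:45–15:00, 16:45–18:00.
Rania ∩ Pablo ∩ Ulrich: (none).
Rania ∩ Pablo ∩ Ulrich ∩ Kira: (none).
Rania ∩ Pablo ∩ Ulrich ∩ Kira ∩ Anders: (none).
Rania ∩ Pablo ∩ Ulrich ∩ Kira ∩ Anders ∩ Farrukh: (none).
Windows ≥ 45 min: (none).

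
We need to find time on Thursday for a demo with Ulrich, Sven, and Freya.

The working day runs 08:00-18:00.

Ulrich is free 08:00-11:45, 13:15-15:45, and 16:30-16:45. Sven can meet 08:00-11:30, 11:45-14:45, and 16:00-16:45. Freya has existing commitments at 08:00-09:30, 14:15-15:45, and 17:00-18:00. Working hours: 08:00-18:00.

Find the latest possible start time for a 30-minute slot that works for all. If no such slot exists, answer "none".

13:45

Freya free within 08:00–18:00: 09:30–14:15, 15:45–17:00.
Ulrich ∩ Sven: 08:00–11:30, 13:15–14:45, 16:30–16:45.
Ulrich ∩ Sven ∩ Freya: 09:30–11:30, 13:15–14:15, 16:30–16:45.
Windows ≥ 30 min: 09:30–11:30, 13:15–14:15.
Latest start in the last window 13:15–14:15 is 14:15 − 30 min = 13:45.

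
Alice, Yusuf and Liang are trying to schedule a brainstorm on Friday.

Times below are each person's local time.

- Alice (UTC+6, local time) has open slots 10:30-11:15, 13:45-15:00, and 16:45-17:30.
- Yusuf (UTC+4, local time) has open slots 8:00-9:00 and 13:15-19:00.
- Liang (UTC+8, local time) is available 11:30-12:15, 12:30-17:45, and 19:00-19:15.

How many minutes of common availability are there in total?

45 minutes

Alice → UTC: 04:30–05:15, 07:45–09:00, 10:45–11:30.
Yusuf → UTC: 04:00–05:00, 09:15–15:00.
Liang → UTC: 03:30–04:15, 04:30–09:45, 11:00–11:15.
Alice ∩ Yusuf: 04:30–05:00, 10:45–11:30.
Alice ∩ Yusuf ∩ Liang: 04:30–05:00, 11:00–11:15.
Total common minutes: 30 + 15 = 45.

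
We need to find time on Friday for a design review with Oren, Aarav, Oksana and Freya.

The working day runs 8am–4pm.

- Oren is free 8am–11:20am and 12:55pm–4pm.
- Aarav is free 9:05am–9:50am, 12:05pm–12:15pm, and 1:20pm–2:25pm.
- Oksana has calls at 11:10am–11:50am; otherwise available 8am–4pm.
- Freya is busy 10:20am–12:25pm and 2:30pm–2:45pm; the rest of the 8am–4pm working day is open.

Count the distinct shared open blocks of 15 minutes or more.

Oksana free within 08:00–16:00: 08:00–11:10, 11:50–16:00.
Freya free within 08:00–16:00: 08:00–10:20, 12:25–14:30, 14:45–16:00.
Oren ∩ Aarav: 09:05–09:50, 13:20–14:25.
Oren ∩ Aarav ∩ Oksana: 09:05–09:50, 13:20–14:25.
Oren ∩ Aarav ∩ Oksana ∩ Freya: 09:05–09:50, 13:20–14:25.
Windows ≥ 15 min: 09:05–09:50, 13:20–14:25.
That's 2 windows.

2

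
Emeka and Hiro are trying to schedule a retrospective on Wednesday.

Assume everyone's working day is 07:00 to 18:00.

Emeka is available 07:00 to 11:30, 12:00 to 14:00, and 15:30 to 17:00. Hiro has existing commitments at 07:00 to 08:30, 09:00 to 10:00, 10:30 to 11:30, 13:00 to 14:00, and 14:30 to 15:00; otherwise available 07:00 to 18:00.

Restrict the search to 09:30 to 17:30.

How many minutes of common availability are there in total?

180 minutes

Hiro free within 07:00–18:00: 08:30–09:00, 10:00–10:30, 11:30–13:00, 14:00–14:30, 15:00–18:00.
Emeka ∩ Hiro: 08:30–09:00, 10:00–10:30, 12:00–13:00, 15:30–17:00.
Restricted to 09:30–17:30: 10:00–10:30, 12:00–13:00, 15:30–17:00.
Total common minutes: 30 + 60 + 90 = 180.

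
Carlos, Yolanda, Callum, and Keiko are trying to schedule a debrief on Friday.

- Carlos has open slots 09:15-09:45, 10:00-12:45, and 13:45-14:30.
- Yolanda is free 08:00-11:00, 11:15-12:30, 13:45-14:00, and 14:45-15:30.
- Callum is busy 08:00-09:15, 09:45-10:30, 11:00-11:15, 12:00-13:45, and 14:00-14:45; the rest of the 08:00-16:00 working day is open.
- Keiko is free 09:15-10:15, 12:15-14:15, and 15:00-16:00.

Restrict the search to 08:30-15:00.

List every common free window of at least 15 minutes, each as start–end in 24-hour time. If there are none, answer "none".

Callum free within 08:00–16:00: 09:15–09:45, 10:30–11:00, 11:15–12:00, 13:45–14:00, 14:45–16:00.
Carlos ∩ Yolanda: 09:15–09:45, 10:00–11:00, 11:15–12:30, 13:45–14:00.
Carlos ∩ Yolanda ∩ Callum: 09:15–09:45, 10:30–11:00, 11:15–12:00, 13:45–14:00.
Carlos ∩ Yolanda ∩ Callum ∩ Keiko: 09:15–09:45, 13:45–14:00.
Restricted to 08:30–15:00: 09:15–09:45, 13:45–14:00.
Windows ≥ 15 min: 09:15–09:45, 13:45–14:00.

09:15–09:45, 13:45–14:00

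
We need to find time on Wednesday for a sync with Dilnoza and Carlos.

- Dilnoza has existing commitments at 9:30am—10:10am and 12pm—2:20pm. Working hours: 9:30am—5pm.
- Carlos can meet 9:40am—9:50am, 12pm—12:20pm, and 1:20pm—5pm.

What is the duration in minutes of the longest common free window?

160 minutes

Dilnoza free within 09:30–17:00: 10:10–12:00, 14:20–17:00.
Dilnoza ∩ Carlos: 14:20–17:00.
Single common window of 160 minutes.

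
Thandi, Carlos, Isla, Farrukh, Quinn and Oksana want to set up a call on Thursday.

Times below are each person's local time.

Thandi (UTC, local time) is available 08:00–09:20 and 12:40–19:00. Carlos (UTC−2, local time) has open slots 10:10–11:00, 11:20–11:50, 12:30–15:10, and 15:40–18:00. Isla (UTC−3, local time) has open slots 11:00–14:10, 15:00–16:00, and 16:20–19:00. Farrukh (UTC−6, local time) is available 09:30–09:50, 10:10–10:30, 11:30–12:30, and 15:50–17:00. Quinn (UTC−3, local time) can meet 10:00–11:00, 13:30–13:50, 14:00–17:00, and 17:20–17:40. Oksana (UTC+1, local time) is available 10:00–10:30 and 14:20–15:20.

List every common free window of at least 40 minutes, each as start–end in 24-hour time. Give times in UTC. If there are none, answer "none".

Thandi → UTC: 08:00–09:20, 12:40–19:00.
Carlos → UTC: 12:10–13:00, 13:20–13:50, 14:30–17:10, 17:40–20:00.
Isla → UTC: 14:00–17:10, 18:00–19:00, 19:20–22:00.
Farrukh → UTC: 15:30–15:50, 16:10–16:30, 17:30–18:30, 21:50–23:00.
Quinn → UTC: 13:00–14:00, 16:30–16:50, 17:00–20:00, 20:20–20:40.
Oksana → UTC: 09:00–09:30, 13:20–14:20.
Thandi ∩ Carlos: 12:40–13:00, 13:20–13:50, 14:30–17:10, 17:40–19:00.
Thandi ∩ Carlos ∩ Isla: 14:30–17:10, 18:00–19:00.
Thandi ∩ Carlos ∩ Isla ∩ Farrukh: 15:30–15:50, 16:10–16:30, 18:00–18:30.
Thandi ∩ Carlos ∩ Isla ∩ Farrukh ∩ Quinn: 18:00–18:30.
Thandi ∩ Carlos ∩ Isla ∩ Farrukh ∩ Quinn ∩ Oksana: (none).
Windows ≥ 40 min: (none).

none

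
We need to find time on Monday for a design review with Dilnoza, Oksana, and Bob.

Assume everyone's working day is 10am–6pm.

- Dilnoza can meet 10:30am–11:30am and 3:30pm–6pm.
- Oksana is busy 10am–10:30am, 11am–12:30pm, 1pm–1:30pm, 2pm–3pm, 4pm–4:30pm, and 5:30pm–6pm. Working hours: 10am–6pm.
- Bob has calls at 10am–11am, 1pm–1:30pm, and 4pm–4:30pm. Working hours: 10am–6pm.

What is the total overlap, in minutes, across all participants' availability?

Oksana free within 10:00–18:00: 10:30–11:00, 12:30–13:00, 13:30–14:00, 15:00–16:00, 16:30–17:30.
Bob free within 10:00–18:00: 11:00–13:00, 13:30–16:00, 16:30–18:00.
Dilnoza ∩ Oksana: 10:30–11:00, 15:30–16:00, 16:30–17:30.
Dilnoza ∩ Oksana ∩ Bob: 15:30–16:00, 16:30–17:30.
Total common minutes: 30 + 60 = 90.

90 minutes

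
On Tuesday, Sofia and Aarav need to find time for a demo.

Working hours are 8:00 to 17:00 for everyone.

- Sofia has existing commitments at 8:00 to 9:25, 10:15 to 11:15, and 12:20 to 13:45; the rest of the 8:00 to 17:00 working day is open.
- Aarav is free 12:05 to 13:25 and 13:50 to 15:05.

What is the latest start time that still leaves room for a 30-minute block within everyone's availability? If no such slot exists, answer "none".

14:35

Sofia free within 08:00–17:00: 09:25–10:15, 11:15–12:20, 13:45–17:00.
Sofia ∩ Aarav: 12:05–12:20, 13:50–15:05.
Windows ≥ 30 min: 13:50–15:05.
Latest start in the last window 13:50–15:05 is 15:05 − 30 min = 14:35.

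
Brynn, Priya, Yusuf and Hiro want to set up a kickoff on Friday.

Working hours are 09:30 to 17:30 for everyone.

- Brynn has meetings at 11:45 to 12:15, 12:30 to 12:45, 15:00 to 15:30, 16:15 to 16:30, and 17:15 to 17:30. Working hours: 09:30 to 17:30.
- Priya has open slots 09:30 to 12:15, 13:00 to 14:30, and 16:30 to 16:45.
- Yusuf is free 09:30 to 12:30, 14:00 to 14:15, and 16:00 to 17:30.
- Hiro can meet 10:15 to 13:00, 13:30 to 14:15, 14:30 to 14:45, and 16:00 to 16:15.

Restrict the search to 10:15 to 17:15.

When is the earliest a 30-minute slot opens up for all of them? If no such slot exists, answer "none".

Brynn free within 09:30–17:30: 09:30–11:45, 12:15–12:30, 12:45–15:00, 15:30–16:15, 16:30–17:15.
Brynn ∩ Priya: 09:30–11:45, 13:00–14:30, 16:30–16:45.
Brynn ∩ Priya ∩ Yusuf: 09:30–11:45, 14:00–14:15, 16:30–16:45.
Brynn ∩ Priya ∩ Yusuf ∩ Hiro: 10:15–11:45, 14:00–14:15.
Restricted to 10:15–17:15: 10:15–11:45, 14:00–14:15.
Windows ≥ 30 min: 10:15–11:45.
Earliest such window starts at 10:15.

10:15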